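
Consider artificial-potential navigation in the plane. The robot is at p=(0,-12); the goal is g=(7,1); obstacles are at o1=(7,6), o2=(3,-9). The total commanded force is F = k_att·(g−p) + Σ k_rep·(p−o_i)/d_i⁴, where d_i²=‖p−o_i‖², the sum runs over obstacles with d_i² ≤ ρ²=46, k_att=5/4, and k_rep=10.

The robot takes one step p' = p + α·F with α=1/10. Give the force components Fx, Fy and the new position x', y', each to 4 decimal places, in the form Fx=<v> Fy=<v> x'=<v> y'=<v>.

Fx=8.6574 Fy=16.1574 x'=0.8657 y'=-10.3843

F_att = 5/4·(g−p) = 5/4·(7,13) = (8.7500,16.2500)
o1: d²=373 > ρ²=46 → inactive
o2: d²=18 ≤ ρ²=46; F_rep = 10·(-3,-3)/18² = (-0.0926,-0.0926)
F = F_att + ΣF_rep = (8.6574,16.1574)
p' = p + 1/10·F = (0.8657,-10.3843)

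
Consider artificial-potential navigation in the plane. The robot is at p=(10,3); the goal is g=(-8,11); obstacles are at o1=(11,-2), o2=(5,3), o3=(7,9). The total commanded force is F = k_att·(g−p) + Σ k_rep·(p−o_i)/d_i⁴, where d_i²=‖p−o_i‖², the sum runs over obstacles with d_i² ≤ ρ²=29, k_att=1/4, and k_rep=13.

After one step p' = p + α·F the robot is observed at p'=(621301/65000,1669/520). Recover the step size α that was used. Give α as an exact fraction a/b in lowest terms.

F_att = 1/4·(g−p) = 1/4·(-18,8) = (-4.5000,2.0000)
o1: d²=26 ≤ ρ²=29; F_rep = 13·(-1,5)/26² = (-0.0192,0.0962)
o2: d²=25 ≤ ρ²=29; F_rep = 13·(5,0)/25² = (0.1040,0.0000)
o3: d²=45 > ρ²=29 → inactive
F = F_att + ΣF_rep = (-4.4152,2.0962)
Δp = p'−p = (-0.4415,0.2096); α = Δx/Fx = (-28699/65000) / (-28699/6500) = 1/10
check: Δy/Fy = (109/520) / (109/52) = 1/10 ✓

α = 1/10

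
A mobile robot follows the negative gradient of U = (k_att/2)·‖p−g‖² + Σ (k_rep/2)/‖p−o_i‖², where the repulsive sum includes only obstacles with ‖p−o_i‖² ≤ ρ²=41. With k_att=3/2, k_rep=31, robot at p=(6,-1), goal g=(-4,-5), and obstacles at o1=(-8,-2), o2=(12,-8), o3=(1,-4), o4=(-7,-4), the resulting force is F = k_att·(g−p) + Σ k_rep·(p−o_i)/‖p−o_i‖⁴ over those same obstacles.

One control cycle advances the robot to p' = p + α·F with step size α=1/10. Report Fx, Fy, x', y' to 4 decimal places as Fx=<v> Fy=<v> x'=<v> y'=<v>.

Fx=-14.8659 Fy=-5.9196 x'=4.5134 y'=-1.5920

F_att = 3/2·(g−p) = 3/2·(-10,-4) = (-15.0000,-6.0000)
o1: d²=197 > ρ²=41 → inactive
o2: d²=85 > ρ²=41 → inactive
o3: d²=34 ≤ ρ²=41; F_rep = 31·(5,3)/34² = (0.1341,0.0804)
o4: d²=178 > ρ²=41 → inactive
F = F_att + ΣF_rep = (-14.8659,-5.9196)
p' = p + 1/10·F = (4.5134,-1.5920)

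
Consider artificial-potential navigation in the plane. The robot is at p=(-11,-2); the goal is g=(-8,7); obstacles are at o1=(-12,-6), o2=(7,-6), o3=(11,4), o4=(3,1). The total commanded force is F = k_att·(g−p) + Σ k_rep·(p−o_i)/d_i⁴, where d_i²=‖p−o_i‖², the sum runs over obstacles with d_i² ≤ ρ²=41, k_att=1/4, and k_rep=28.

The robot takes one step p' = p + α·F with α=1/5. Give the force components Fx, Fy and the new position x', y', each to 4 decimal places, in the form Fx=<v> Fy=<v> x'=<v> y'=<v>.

Fx=0.8469 Fy=2.6375 x'=-10.8306 y'=-1.4725

F_att = 1/4·(g−p) = 1/4·(3,9) = (0.7500,2.2500)
o1: d²=17 ≤ ρ²=41; F_rep = 28·(1,4)/17² = (0.0969,0.3875)
o2: d²=340 > ρ²=41 → inactive
o3: d²=520 > ρ²=41 → inactive
o4: d²=205 > ρ²=41 → inactive
F = F_att + ΣF_rep = (0.8469,2.6375)
p' = p + 1/5·F = (-10.8306,-1.4725)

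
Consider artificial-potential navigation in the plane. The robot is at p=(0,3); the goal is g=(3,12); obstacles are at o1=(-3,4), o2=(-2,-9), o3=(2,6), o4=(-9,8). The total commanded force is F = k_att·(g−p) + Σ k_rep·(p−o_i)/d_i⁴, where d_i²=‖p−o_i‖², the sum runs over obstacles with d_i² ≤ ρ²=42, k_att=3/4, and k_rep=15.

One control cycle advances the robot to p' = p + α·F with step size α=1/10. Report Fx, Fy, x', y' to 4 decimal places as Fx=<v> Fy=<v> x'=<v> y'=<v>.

Fx=2.5225 Fy=6.3337 x'=0.2522 y'=3.6334

F_att = 3/4·(g−p) = 3/4·(3,9) = (2.2500,6.7500)
o1: d²=10 ≤ ρ²=42; F_rep = 15·(3,-1)/10² = (0.4500,-0.1500)
o2: d²=148 > ρ²=42 → inactive
o3: d²=13 ≤ ρ²=42; F_rep = 15·(-2,-3)/13² = (-0.1775,-0.2663)
o4: d²=106 > ρ²=42 → inactive
F = F_att + ΣF_rep = (2.5225,6.3337)
p' = p + 1/10·F = (0.2522,3.6334)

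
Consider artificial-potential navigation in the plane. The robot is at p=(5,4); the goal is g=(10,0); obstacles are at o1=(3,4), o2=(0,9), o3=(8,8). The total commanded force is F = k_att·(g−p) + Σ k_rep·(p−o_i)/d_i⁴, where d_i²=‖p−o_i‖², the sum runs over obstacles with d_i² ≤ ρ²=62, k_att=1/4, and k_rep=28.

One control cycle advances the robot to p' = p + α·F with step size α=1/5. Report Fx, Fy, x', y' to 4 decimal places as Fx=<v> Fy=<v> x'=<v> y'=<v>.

Fx=4.6716 Fy=-1.2352 x'=5.9343 y'=3.7530

F_att = 1/4·(g−p) = 1/4·(5,-4) = (1.2500,-1.0000)
o1: d²=4 ≤ ρ²=62; F_rep = 28·(2,0)/4² = (3.5000,0.0000)
o2: d²=50 ≤ ρ²=62; F_rep = 28·(5,-5)/50² = (0.0560,-0.0560)
o3: d²=25 ≤ ρ²=62; F_rep = 28·(-3,-4)/25² = (-0.1344,-0.1792)
F = F_att + ΣF_rep = (4.6716,-1.2352)
p' = p + 1/5·F = (5.9343,3.7530)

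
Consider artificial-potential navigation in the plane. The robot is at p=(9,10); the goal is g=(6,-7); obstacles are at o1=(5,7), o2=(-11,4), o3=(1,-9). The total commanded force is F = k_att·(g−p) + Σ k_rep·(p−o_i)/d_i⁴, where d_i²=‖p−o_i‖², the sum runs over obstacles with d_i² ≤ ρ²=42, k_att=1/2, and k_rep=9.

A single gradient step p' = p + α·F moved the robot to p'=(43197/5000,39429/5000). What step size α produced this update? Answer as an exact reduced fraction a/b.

α = 1/4

F_att = 1/2·(g−p) = 1/2·(-3,-17) = (-1.5000,-8.5000)
o1: d²=25 ≤ ρ²=42; F_rep = 9·(4,3)/25² = (0.0576,0.0432)
o2: d²=436 > ρ²=42 → inactive
o3: d²=425 > ρ²=42 → inactive
F = F_att + ΣF_rep = (-1.4424,-8.4568)
Δp = p'−p = (-0.3606,-2.1142); α = Δx/Fx = (-1803/5000) / (-1803/1250) = 1/4
check: Δy/Fy = (-10571/5000) / (-10571/1250) = 1/4 ✓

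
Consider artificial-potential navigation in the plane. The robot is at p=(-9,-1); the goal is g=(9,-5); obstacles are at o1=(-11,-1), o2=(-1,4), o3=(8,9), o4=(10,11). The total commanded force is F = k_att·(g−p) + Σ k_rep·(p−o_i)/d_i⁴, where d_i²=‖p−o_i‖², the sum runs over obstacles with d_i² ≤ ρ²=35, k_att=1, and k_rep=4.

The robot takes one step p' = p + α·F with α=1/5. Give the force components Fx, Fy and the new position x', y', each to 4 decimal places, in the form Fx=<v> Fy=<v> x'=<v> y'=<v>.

Fx=18.5000 Fy=-4.0000 x'=-5.3000 y'=-1.8000

F_att = 1·(g−p) = 1·(18,-4) = (18.0000,-4.0000)
o1: d²=4 ≤ ρ²=35; F_rep = 4·(2,0)/4² = (0.5000,0.0000)
o2: d²=89 > ρ²=35 → inactive
o3: d²=389 > ρ²=35 → inactive
o4: d²=505 > ρ²=35 → inactive
F = F_att + ΣF_rep = (18.5000,-4.0000)
p' = p + 1/5·F = (-5.3000,-1.8000)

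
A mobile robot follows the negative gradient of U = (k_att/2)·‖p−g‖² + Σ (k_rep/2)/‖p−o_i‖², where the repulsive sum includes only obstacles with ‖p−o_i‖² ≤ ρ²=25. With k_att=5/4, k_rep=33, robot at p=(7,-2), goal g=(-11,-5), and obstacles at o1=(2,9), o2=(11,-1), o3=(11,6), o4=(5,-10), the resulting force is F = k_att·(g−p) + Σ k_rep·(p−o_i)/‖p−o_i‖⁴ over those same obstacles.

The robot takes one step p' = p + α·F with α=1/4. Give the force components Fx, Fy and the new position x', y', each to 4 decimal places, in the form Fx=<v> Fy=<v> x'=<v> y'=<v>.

F_att = 5/4·(g−p) = 5/4·(-18,-3) = (-22.5000,-3.7500)
o1: d²=146 > ρ²=25 → inactive
o2: d²=17 ≤ ρ²=25; F_rep = 33·(-4,-1)/17² = (-0.4567,-0.1142)
o3: d²=80 > ρ²=25 → inactive
o4: d²=68 > ρ²=25 → inactive
F = F_att + ΣF_rep = (-22.9567,-3.8642)
p' = p + 1/4·F = (1.2608,-2.9660)

Fx=-22.9567 Fy=-3.8642 x'=1.2608 y'=-2.9660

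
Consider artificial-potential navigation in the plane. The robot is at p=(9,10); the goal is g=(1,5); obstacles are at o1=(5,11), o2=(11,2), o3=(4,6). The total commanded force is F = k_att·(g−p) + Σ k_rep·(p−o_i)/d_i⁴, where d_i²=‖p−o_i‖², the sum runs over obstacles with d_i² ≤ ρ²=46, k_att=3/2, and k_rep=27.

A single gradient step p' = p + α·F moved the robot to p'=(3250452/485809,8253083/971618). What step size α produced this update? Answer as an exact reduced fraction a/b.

α = 1/5

F_att = 3/2·(g−p) = 3/2·(-8,-5) = (-12.0000,-7.5000)
o1: d²=17 ≤ ρ²=46; F_rep = 27·(4,-1)/17² = (0.3737,-0.0934)
o2: d²=68 > ρ²=46 → inactive
o3: d²=41 ≤ ρ²=46; F_rep = 27·(5,4)/41² = (0.0803,0.0642)
F = F_att + ΣF_rep = (-11.5460,-7.5292)
Δp = p'−p = (-2.3092,-1.5058); α = Δx/Fx = (-1121829/485809) / (-5609145/485809) = 1/5
check: Δy/Fy = (-1463097/971618) / (-7315485/971618) = 1/5 ✓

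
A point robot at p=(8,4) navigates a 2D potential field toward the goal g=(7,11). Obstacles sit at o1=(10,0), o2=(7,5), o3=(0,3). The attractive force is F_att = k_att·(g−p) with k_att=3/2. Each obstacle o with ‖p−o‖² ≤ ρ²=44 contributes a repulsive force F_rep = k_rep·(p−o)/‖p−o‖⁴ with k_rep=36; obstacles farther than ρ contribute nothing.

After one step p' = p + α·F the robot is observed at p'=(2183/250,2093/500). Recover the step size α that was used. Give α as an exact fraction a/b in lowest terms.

F_att = 3/2·(g−p) = 3/2·(-1,7) = (-1.5000,10.5000)
o1: d²=20 ≤ ρ²=44; F_rep = 36·(-2,4)/20² = (-0.1800,0.3600)
o2: d²=2 ≤ ρ²=44; F_rep = 36·(1,-1)/2² = (9.0000,-9.0000)
o3: d²=65 > ρ²=44 → inactive
F = F_att + ΣF_rep = (7.3200,1.8600)
Δp = p'−p = (0.7320,0.1860); α = Δx/Fx = (183/250) / (183/25) = 1/10
check: Δy/Fy = (93/500) / (93/50) = 1/10 ✓

α = 1/10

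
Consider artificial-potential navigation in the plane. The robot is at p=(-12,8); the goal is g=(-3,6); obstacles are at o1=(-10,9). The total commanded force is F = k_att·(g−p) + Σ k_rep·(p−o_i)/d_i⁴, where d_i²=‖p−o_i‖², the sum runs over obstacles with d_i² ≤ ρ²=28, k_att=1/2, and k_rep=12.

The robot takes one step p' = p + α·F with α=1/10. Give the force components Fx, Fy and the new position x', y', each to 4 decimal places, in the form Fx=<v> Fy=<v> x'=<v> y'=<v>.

Fx=3.5400 Fy=-1.4800 x'=-11.6460 y'=7.8520

F_att = 1/2·(g−p) = 1/2·(9,-2) = (4.5000,-1.0000)
o1: d²=5 ≤ ρ²=28; F_rep = 12·(-2,-1)/5² = (-0.9600,-0.4800)
F = F_att + ΣF_rep = (3.5400,-1.4800)
p' = p + 1/10·F = (-11.6460,7.8520)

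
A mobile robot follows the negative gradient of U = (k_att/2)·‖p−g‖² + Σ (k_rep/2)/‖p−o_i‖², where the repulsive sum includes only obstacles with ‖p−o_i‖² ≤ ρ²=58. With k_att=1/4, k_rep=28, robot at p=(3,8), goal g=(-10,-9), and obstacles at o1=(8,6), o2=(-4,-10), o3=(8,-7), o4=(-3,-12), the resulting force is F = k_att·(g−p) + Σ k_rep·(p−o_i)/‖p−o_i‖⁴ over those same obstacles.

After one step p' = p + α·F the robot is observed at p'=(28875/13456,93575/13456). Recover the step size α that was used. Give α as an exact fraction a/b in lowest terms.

F_att = 1/4·(g−p) = 1/4·(-13,-17) = (-3.2500,-4.2500)
o1: d²=29 ≤ ρ²=58; F_rep = 28·(-5,2)/29² = (-0.1665,0.0666)
o2: d²=373 > ρ²=58 → inactive
o3: d²=250 > ρ²=58 → inactive
o4: d²=436 > ρ²=58 → inactive
F = F_att + ΣF_rep = (-3.4165,-4.1834)
Δp = p'−p = (-0.8541,-1.0459); α = Δx/Fx = (-11493/13456) / (-11493/3364) = 1/4
check: Δy/Fy = (-14073/13456) / (-14073/3364) = 1/4 ✓

α = 1/4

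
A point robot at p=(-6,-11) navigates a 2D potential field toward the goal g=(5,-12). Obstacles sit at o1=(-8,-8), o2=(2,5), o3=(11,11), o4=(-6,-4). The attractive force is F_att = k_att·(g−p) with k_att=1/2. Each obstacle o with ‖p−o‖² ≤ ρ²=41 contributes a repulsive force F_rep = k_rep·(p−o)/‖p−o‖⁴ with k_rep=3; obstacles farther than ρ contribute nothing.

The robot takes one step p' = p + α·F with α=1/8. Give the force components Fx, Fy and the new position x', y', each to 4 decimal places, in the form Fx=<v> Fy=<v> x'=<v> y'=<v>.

F_att = 1/2·(g−p) = 1/2·(11,-1) = (5.5000,-0.5000)
o1: d²=13 ≤ ρ²=41; F_rep = 3·(2,-3)/13² = (0.0355,-0.0533)
o2: d²=320 > ρ²=41 → inactive
o3: d²=773 > ρ²=41 → inactive
o4: d²=49 > ρ²=41 → inactive
F = F_att + ΣF_rep = (5.5355,-0.5533)
p' = p + 1/8·F = (-5.3081,-11.0692)

Fx=5.5355 Fy=-0.5533 x'=-5.3081 y'=-11.0692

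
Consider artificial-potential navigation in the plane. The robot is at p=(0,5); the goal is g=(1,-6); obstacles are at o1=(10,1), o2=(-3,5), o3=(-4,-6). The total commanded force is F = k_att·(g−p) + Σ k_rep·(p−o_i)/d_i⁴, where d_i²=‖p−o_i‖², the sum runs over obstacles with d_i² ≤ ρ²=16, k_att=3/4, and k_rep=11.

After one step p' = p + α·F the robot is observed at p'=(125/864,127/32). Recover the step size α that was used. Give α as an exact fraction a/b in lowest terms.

F_att = 3/4·(g−p) = 3/4·(1,-11) = (0.7500,-8.2500)
o1: d²=116 > ρ²=16 → inactive
o2: d²=9 ≤ ρ²=16; F_rep = 11·(3,0)/9² = (0.4074,0.0000)
o3: d²=137 > ρ²=16 → inactive
F = F_att + ΣF_rep = (1.1574,-8.2500)
Δp = p'−p = (0.1447,-1.0312); α = Δx/Fx = (125/864) / (125/108) = 1/8
check: Δy/Fy = (-33/32) / (-33/4) = 1/8 ✓

α = 1/8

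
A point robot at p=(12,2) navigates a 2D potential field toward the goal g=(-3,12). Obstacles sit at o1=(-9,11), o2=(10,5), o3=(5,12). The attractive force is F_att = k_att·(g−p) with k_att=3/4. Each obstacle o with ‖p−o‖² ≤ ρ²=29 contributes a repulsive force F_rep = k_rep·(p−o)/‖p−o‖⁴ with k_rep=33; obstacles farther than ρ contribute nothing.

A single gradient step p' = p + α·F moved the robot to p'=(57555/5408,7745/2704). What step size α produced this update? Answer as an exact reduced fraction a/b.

α = 1/8

F_att = 3/4·(g−p) = 3/4·(-15,10) = (-11.2500,7.5000)
o1: d²=522 > ρ²=29 → inactive
o2: d²=13 ≤ ρ²=29; F_rep = 33·(2,-3)/13² = (0.3905,-0.5858)
o3: d²=149 > ρ²=29 → inactive
F = F_att + ΣF_rep = (-10.8595,6.9142)
Δp = p'−p = (-1.3574,0.8643); α = Δx/Fx = (-7341/5408) / (-7341/676) = 1/8
check: Δy/Fy = (2337/2704) / (2337/338) = 1/8 ✓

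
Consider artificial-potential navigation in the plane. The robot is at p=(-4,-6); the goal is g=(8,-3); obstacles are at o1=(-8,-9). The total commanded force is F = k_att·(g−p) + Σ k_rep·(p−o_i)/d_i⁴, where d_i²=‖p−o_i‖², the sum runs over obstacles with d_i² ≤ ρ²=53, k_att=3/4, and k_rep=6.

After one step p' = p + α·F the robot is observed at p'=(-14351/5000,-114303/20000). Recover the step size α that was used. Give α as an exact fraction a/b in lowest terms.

F_att = 3/4·(g−p) = 3/4·(12,3) = (9.0000,2.2500)
o1: d²=25 ≤ ρ²=53; F_rep = 6·(4,3)/25² = (0.0384,0.0288)
F = F_att + ΣF_rep = (9.0384,2.2788)
Δp = p'−p = (1.1298,0.2848); α = Δx/Fx = (5649/5000) / (5649/625) = 1/8
check: Δy/Fy = (5697/20000) / (5697/2500) = 1/8 ✓

α = 1/8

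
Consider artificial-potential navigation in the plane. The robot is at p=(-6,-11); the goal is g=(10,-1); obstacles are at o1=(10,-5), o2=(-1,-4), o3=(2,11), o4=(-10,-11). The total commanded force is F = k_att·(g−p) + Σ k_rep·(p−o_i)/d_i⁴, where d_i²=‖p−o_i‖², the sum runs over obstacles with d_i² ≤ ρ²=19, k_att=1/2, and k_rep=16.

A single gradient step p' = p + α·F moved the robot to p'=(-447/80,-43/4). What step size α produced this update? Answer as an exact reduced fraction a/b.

α = 1/20

F_att = 1/2·(g−p) = 1/2·(16,10) = (8.0000,5.0000)
o1: d²=292 > ρ²=19 → inactive
o2: d²=74 > ρ²=19 → inactive
o3: d²=548 > ρ²=19 → inactive
o4: d²=16 ≤ ρ²=19; F_rep = 16·(4,0)/16² = (0.2500,0.0000)
F = F_att + ΣF_rep = (8.2500,5.0000)
Δp = p'−p = (0.4125,0.2500); α = Δx/Fx = (33/80) / (33/4) = 1/20
check: Δy/Fy = (1/4) / (5) = 1/20 ✓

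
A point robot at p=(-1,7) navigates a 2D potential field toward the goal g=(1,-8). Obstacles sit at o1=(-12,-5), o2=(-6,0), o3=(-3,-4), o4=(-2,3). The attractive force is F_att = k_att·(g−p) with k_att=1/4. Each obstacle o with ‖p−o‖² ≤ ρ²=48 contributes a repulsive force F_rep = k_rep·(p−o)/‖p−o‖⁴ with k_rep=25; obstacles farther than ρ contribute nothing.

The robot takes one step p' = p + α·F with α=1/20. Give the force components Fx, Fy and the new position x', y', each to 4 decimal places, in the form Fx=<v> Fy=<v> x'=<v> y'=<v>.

F_att = 1/4·(g−p) = 1/4·(2,-15) = (0.5000,-3.7500)
o1: d²=265 > ρ²=48 → inactive
o2: d²=74 > ρ²=48 → inactive
o3: d²=125 > ρ²=48 → inactive
o4: d²=17 ≤ ρ²=48; F_rep = 25·(1,4)/17² = (0.0865,0.3460)
F = F_att + ΣF_rep = (0.5865,-3.4040)
p' = p + 1/20·F = (-0.9707,6.8298)

Fx=0.5865 Fy=-3.4040 x'=-0.9707 y'=6.8298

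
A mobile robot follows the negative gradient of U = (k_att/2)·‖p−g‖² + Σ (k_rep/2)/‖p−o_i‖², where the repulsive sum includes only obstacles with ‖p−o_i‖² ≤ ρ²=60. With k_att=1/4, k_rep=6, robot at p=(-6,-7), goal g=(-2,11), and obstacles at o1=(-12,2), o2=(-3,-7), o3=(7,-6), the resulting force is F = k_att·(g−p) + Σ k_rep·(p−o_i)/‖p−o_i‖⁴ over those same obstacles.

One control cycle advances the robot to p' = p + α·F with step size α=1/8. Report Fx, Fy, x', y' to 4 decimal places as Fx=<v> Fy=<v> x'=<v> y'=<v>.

F_att = 1/4·(g−p) = 1/4·(4,18) = (1.0000,4.5000)
o1: d²=117 > ρ²=60 → inactive
o2: d²=9 ≤ ρ²=60; F_rep = 6·(-3,0)/9² = (-0.2222,0.0000)
o3: d²=170 > ρ²=60 → inactive
F = F_att + ΣF_rep = (0.7778,4.5000)
p' = p + 1/8·F = (-5.9028,-6.4375)

Fx=0.7778 Fy=4.5000 x'=-5.9028 y'=-6.4375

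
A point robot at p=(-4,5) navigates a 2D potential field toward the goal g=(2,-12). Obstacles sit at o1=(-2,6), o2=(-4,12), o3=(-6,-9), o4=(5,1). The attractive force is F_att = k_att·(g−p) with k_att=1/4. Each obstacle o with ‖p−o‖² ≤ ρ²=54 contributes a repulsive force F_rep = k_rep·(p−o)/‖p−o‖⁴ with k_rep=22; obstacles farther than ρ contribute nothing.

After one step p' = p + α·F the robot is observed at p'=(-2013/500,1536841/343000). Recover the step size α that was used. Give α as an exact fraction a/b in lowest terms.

α = 1/10

F_att = 1/4·(g−p) = 1/4·(6,-17) = (1.5000,-4.2500)
o1: d²=5 ≤ ρ²=54; F_rep = 22·(-2,-1)/5² = (-1.7600,-0.8800)
o2: d²=49 ≤ ρ²=54; F_rep = 22·(0,-7)/49² = (0.0000,-0.0641)
o3: d²=200 > ρ²=54 → inactive
o4: d²=97 > ρ²=54 → inactive
F = F_att + ΣF_rep = (-0.2600,-5.1941)
Δp = p'−p = (-0.0260,-0.5194); α = Δx/Fx = (-13/500) / (-13/50) = 1/10
check: Δy/Fy = (-178159/343000) / (-178159/34300) = 1/10 ✓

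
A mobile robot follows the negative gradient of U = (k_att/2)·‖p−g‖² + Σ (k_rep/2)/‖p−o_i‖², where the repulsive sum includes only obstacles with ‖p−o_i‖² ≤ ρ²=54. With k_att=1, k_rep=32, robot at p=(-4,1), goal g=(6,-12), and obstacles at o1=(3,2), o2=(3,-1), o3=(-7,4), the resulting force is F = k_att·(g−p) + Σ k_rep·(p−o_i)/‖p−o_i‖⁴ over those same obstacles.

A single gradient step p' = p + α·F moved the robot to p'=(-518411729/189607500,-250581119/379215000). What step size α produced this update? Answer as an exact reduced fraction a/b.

F_att = 1·(g−p) = 1·(10,-13) = (10.0000,-13.0000)
o1: d²=50 ≤ ρ²=54; F_rep = 32·(-7,-1)/50² = (-0.0896,-0.0128)
o2: d²=53 ≤ ρ²=54; F_rep = 32·(-7,2)/53² = (-0.0797,0.0228)
o3: d²=18 ≤ ρ²=54; F_rep = 32·(3,-3)/18² = (0.2963,-0.2963)
F = F_att + ΣF_rep = (10.1270,-13.2863)
Δp = p'−p = (1.2659,-1.6608); α = Δx/Fx = (240018271/189607500) / (480036542/47401875) = 1/8
check: Δy/Fy = (-629796119/379215000) / (-629796119/47401875) = 1/8 ✓

α = 1/8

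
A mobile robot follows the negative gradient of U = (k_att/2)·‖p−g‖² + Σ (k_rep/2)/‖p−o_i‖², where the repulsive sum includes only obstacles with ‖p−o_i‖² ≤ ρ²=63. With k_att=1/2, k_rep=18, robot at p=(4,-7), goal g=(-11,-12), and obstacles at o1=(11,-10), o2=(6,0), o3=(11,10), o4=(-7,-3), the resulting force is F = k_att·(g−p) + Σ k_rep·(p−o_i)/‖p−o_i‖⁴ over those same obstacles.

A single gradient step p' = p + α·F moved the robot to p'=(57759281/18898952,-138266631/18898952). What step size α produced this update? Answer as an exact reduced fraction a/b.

F_att = 1/2·(g−p) = 1/2·(-15,-5) = (-7.5000,-2.5000)
o1: d²=58 ≤ ρ²=63; F_rep = 18·(-7,3)/58² = (-0.0375,0.0161)
o2: d²=53 ≤ ρ²=63; F_rep = 18·(-2,-7)/53² = (-0.0128,-0.0449)
o3: d²=338 > ρ²=63 → inactive
o4: d²=137 > ρ²=63 → inactive
F = F_att + ΣF_rep = (-7.5503,-2.5288)
Δp = p'−p = (-0.9438,-0.3161); α = Δx/Fx = (-17836527/18898952) / (-17836527/2362369) = 1/8
check: Δy/Fy = (-5973967/18898952) / (-5973967/2362369) = 1/8 ✓

α = 1/8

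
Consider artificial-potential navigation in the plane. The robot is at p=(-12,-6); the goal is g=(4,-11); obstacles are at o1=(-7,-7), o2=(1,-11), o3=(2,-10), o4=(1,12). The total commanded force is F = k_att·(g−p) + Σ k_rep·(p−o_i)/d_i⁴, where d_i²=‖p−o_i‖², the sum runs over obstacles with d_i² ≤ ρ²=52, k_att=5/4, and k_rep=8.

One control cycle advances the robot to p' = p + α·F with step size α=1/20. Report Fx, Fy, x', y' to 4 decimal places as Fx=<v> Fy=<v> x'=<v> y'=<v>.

F_att = 5/4·(g−p) = 5/4·(16,-5) = (20.0000,-6.2500)
o1: d²=26 ≤ ρ²=52; F_rep = 8·(-5,1)/26² = (-0.0592,0.0118)
o2: d²=194 > ρ²=52 → inactive
o3: d²=212 > ρ²=52 → inactive
o4: d²=493 > ρ²=52 → inactive
F = F_att + ΣF_rep = (19.9408,-6.2382)
p' = p + 1/20·F = (-11.0030,-6.3119)

Fx=19.9408 Fy=-6.2382 x'=-11.0030 y'=-6.3119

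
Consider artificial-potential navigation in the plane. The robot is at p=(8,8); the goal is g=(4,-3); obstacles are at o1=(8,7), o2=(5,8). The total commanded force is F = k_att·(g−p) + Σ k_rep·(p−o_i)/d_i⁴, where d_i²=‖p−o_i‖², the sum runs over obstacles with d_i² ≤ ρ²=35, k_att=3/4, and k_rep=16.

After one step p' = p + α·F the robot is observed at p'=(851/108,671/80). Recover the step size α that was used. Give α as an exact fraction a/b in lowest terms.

F_att = 3/4·(g−p) = 3/4·(-4,-11) = (-3.0000,-8.2500)
o1: d²=1 ≤ ρ²=35; F_rep = 16·(0,1)/1² = (0.0000,16.0000)
o2: d²=9 ≤ ρ²=35; F_rep = 16·(3,0)/9² = (0.5926,0.0000)
F = F_att + ΣF_rep = (-2.4074,7.7500)
Δp = p'−p = (-0.1204,0.3875); α = Δx/Fx = (-13/108) / (-65/27) = 1/20
check: Δy/Fy = (31/80) / (31/4) = 1/20 ✓

α = 1/20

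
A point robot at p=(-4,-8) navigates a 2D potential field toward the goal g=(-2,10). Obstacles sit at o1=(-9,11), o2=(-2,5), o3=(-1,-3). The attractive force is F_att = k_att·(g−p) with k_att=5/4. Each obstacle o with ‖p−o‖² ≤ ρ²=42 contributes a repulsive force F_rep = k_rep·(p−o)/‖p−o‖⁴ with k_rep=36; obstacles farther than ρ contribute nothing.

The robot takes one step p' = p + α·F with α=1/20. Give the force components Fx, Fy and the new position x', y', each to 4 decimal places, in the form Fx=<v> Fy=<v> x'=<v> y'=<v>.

Fx=2.4066 Fy=22.3443 x'=-3.8797 y'=-6.8828

F_att = 5/4·(g−p) = 5/4·(2,18) = (2.5000,22.5000)
o1: d²=386 > ρ²=42 → inactive
o2: d²=173 > ρ²=42 → inactive
o3: d²=34 ≤ ρ²=42; F_rep = 36·(-3,-5)/34² = (-0.0934,-0.1557)
F = F_att + ΣF_rep = (2.4066,22.3443)
p' = p + 1/20·F = (-3.8797,-6.8828)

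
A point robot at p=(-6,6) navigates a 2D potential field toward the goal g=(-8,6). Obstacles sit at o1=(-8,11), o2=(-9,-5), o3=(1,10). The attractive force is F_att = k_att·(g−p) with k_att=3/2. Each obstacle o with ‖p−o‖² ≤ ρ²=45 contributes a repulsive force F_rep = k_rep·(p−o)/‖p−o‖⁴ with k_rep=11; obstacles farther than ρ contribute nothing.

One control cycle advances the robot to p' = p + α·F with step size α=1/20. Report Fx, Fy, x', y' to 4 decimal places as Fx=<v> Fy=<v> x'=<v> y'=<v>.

Fx=-2.9738 Fy=-0.0654 x'=-6.1487 y'=5.9967

F_att = 3/2·(g−p) = 3/2·(-2,0) = (-3.0000,0.0000)
o1: d²=29 ≤ ρ²=45; F_rep = 11·(2,-5)/29² = (0.0262,-0.0654)
o2: d²=130 > ρ²=45 → inactive
o3: d²=65 > ρ²=45 → inactive
F = F_att + ΣF_rep = (-2.9738,-0.0654)
p' = p + 1/20·F = (-6.1487,5.9967)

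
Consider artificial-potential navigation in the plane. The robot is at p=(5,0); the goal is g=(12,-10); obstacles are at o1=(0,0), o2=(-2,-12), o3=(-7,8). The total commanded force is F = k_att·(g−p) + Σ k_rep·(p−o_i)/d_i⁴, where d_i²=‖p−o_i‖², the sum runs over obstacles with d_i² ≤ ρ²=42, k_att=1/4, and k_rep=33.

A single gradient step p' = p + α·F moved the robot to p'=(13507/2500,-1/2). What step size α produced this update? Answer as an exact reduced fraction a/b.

α = 1/5

F_att = 1/4·(g−p) = 1/4·(7,-10) = (1.7500,-2.5000)
o1: d²=25 ≤ ρ²=42; F_rep = 33·(5,0)/25² = (0.2640,0.0000)
o2: d²=193 > ρ²=42 → inactive
o3: d²=208 > ρ²=42 → inactive
F = F_att + ΣF_rep = (2.0140,-2.5000)
Δp = p'−p = (0.4028,-0.5000); α = Δx/Fx = (1007/2500) / (1007/500) = 1/5
check: Δy/Fy = (-1/2) / (-5/2) = 1/5 ✓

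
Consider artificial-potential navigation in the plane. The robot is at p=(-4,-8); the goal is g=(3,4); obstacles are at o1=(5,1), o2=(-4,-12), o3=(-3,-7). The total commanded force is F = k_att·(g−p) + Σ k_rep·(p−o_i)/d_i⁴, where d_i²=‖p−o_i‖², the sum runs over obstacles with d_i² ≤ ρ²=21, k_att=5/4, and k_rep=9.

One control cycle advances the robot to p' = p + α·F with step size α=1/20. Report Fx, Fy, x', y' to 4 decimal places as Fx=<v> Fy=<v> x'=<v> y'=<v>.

F_att = 5/4·(g−p) = 5/4·(7,12) = (8.7500,15.0000)
o1: d²=162 > ρ²=21 → inactive
o2: d²=16 ≤ ρ²=21; F_rep = 9·(0,4)/16² = (0.0000,0.1406)
o3: d²=2 ≤ ρ²=21; F_rep = 9·(-1,-1)/2² = (-2.2500,-2.2500)
F = F_att + ΣF_rep = (6.5000,12.8906)
p' = p + 1/20·F = (-3.6750,-7.3555)

Fx=6.5000 Fy=12.8906 x'=-3.6750 y'=-7.3555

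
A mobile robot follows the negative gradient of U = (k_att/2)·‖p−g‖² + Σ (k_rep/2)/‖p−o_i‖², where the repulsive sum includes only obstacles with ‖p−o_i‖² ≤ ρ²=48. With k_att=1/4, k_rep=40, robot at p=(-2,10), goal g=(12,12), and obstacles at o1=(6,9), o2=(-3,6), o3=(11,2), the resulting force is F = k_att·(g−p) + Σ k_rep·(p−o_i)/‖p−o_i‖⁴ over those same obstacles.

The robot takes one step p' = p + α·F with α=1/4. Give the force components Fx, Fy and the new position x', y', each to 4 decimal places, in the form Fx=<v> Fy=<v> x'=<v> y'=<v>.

F_att = 1/4·(g−p) = 1/4·(14,2) = (3.5000,0.5000)
o1: d²=65 > ρ²=48 → inactive
o2: d²=17 ≤ ρ²=48; F_rep = 40·(1,4)/17² = (0.1384,0.5536)
o3: d²=233 > ρ²=48 → inactive
F = F_att + ΣF_rep = (3.6384,1.0536)
p' = p + 1/4·F = (-1.0904,10.2634)

Fx=3.6384 Fy=1.0536 x'=-1.0904 y'=10.2634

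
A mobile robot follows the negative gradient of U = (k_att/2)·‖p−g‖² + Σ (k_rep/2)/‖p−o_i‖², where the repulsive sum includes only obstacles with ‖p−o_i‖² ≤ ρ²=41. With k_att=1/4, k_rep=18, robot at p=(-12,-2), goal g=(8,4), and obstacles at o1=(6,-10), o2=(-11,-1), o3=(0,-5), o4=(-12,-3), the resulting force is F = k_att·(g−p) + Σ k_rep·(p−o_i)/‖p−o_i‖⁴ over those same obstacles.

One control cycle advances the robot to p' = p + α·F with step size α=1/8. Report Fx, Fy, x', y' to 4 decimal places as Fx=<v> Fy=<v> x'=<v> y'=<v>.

Fx=0.5000 Fy=15.0000 x'=-11.9375 y'=-0.1250

F_att = 1/4·(g−p) = 1/4·(20,6) = (5.0000,1.5000)
o1: d²=388 > ρ²=41 → inactive
o2: d²=2 ≤ ρ²=41; F_rep = 18·(-1,-1)/2² = (-4.5000,-4.5000)
o3: d²=153 > ρ²=41 → inactive
o4: d²=1 ≤ ρ²=41; F_rep = 18·(0,1)/1² = (0.0000,18.0000)
F = F_att + ΣF_rep = (0.5000,15.0000)
p' = p + 1/8·F = (-11.9375,-0.1250)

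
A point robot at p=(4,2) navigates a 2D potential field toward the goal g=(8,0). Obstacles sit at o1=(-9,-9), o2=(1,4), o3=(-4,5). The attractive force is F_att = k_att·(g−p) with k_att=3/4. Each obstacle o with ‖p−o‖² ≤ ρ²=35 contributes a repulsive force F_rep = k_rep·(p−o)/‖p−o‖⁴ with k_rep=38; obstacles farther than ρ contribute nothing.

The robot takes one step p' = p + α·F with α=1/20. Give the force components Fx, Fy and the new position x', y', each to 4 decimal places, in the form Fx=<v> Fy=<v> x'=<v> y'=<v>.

Fx=3.6746 Fy=-1.9497 x'=4.1837 y'=1.9025

F_att = 3/4·(g−p) = 3/4·(4,-2) = (3.0000,-1.5000)
o1: d²=290 > ρ²=35 → inactive
o2: d²=13 ≤ ρ²=35; F_rep = 38·(3,-2)/13² = (0.6746,-0.4497)
o3: d²=73 > ρ²=35 → inactive
F = F_att + ΣF_rep = (3.6746,-1.9497)
p' = p + 1/20·F = (4.1837,1.9025)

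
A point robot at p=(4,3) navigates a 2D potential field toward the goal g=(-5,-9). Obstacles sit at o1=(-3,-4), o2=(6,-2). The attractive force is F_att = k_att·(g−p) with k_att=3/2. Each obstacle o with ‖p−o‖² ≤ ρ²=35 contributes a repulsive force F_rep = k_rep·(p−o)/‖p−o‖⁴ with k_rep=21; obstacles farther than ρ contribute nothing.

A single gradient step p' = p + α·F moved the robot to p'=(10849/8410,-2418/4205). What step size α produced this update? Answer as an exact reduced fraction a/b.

α = 1/5

F_att = 3/2·(g−p) = 3/2·(-9,-12) = (-13.5000,-18.0000)
o1: d²=98 > ρ²=35 → inactive
o2: d²=29 ≤ ρ²=35; F_rep = 21·(-2,5)/29² = (-0.0499,0.1249)
F = F_att + ΣF_rep = (-13.5499,-17.8751)
Δp = p'−p = (-2.7100,-3.5750); α = Δx/Fx = (-22791/8410) / (-22791/1682) = 1/5
check: Δy/Fy = (-15033/4205) / (-15033/841) = 1/5 ✓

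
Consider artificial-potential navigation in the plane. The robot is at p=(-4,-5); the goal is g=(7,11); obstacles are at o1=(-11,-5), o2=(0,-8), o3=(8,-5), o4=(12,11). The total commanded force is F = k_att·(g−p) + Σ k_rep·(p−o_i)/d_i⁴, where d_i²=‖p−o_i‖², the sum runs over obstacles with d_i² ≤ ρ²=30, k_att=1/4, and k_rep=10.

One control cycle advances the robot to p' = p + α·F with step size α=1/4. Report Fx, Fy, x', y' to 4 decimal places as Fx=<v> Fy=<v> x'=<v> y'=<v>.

Fx=2.6860 Fy=4.0480 x'=-3.3285 y'=-3.9880

F_att = 1/4·(g−p) = 1/4·(11,16) = (2.7500,4.0000)
o1: d²=49 > ρ²=30 → inactive
o2: d²=25 ≤ ρ²=30; F_rep = 10·(-4,3)/25² = (-0.0640,0.0480)
o3: d²=144 > ρ²=30 → inactive
o4: d²=512 > ρ²=30 → inactive
F = F_att + ΣF_rep = (2.6860,4.0480)
p' = p + 1/4·F = (-3.3285,-3.9880)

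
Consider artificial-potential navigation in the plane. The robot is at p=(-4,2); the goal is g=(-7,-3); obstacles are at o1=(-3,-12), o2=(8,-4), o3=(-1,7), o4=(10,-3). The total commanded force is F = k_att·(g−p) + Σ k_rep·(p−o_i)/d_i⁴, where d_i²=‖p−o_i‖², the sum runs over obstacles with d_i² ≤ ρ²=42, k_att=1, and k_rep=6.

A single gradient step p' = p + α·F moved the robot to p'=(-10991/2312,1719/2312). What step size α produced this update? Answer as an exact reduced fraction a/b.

α = 1/4

F_att = 1·(g−p) = 1·(-3,-5) = (-3.0000,-5.0000)
o1: d²=197 > ρ²=42 → inactive
o2: d²=180 > ρ²=42 → inactive
o3: d²=34 ≤ ρ²=42; F_rep = 6·(-3,-5)/34² = (-0.0156,-0.0260)
o4: d²=221 > ρ²=42 → inactive
F = F_att + ΣF_rep = (-3.0156,-5.0260)
Δp = p'−p = (-0.7539,-1.2565); α = Δx/Fx = (-1743/2312) / (-1743/578) = 1/4
check: Δy/Fy = (-2905/2312) / (-2905/578) = 1/4 ✓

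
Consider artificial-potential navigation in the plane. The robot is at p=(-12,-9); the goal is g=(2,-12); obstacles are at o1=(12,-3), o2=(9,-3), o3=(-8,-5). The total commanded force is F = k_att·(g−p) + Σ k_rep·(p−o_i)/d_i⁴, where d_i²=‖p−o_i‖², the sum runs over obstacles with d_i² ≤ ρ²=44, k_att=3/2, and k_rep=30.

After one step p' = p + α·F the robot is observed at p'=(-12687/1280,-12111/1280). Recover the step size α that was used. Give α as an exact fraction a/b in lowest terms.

α = 1/10

F_att = 3/2·(g−p) = 3/2·(14,-3) = (21.0000,-4.5000)
o1: d²=612 > ρ²=44 → inactive
o2: d²=477 > ρ²=44 → inactive
o3: d²=32 ≤ ρ²=44; F_rep = 30·(-4,-4)/32² = (-0.1172,-0.1172)
F = F_att + ΣF_rep = (20.8828,-4.6172)
Δp = p'−p = (2.0883,-0.4617); α = Δx/Fx = (2673/1280) / (2673/128) = 1/10
check: Δy/Fy = (-591/1280) / (-591/128) = 1/10 ✓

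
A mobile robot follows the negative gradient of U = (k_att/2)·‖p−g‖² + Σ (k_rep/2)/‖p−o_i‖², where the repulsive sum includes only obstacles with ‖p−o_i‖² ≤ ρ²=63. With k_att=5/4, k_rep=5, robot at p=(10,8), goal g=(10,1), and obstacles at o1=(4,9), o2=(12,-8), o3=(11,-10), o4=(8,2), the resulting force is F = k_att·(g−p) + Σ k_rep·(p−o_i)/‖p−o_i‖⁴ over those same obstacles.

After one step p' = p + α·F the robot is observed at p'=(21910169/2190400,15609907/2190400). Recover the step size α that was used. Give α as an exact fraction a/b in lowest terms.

α = 1/10

F_att = 5/4·(g−p) = 5/4·(0,-7) = (0.0000,-8.7500)
o1: d²=37 ≤ ρ²=63; F_rep = 5·(6,-1)/37² = (0.0219,-0.0037)
o2: d²=260 > ρ²=63 → inactive
o3: d²=325 > ρ²=63 → inactive
o4: d²=40 ≤ ρ²=63; F_rep = 5·(2,6)/40² = (0.0063,0.0187)
F = F_att + ΣF_rep = (0.0282,-8.7349)
Δp = p'−p = (0.0028,-0.8735); α = Δx/Fx = (6169/2190400) / (6169/219040) = 1/10
check: Δy/Fy = (-1913293/2190400) / (-1913293/219040) = 1/10 ✓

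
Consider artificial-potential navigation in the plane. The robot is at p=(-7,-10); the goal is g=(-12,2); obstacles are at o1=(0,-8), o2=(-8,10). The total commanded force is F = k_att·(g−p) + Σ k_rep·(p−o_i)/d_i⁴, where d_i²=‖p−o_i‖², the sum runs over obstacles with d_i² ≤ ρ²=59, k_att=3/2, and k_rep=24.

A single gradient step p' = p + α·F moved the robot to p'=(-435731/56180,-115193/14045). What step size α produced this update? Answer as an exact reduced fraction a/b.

F_att = 3/2·(g−p) = 3/2·(-5,12) = (-7.5000,18.0000)
o1: d²=53 ≤ ρ²=59; F_rep = 24·(-7,-2)/53² = (-0.0598,-0.0171)
o2: d²=401 > ρ²=59 → inactive
F = F_att + ΣF_rep = (-7.5598,17.9829)
Δp = p'−p = (-0.7560,1.7983); α = Δx/Fx = (-42471/56180) / (-42471/5618) = 1/10
check: Δy/Fy = (25257/14045) / (50514/2809) = 1/10 ✓

α = 1/10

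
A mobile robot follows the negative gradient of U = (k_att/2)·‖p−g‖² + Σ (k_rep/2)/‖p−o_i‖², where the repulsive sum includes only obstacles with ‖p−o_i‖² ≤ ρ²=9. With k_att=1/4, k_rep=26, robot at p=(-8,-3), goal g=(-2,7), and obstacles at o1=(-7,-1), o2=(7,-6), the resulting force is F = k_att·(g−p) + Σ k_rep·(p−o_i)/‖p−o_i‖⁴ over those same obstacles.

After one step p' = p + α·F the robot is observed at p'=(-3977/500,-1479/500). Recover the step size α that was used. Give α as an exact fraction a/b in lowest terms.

α = 1/10

F_att = 1/4·(g−p) = 1/4·(6,10) = (1.5000,2.5000)
o1: d²=5 ≤ ρ²=9; F_rep = 26·(-1,-2)/5² = (-1.0400,-2.0800)
o2: d²=234 > ρ²=9 → inactive
F = F_att + ΣF_rep = (0.4600,0.4200)
Δp = p'−p = (0.0460,0.0420); α = Δx/Fx = (23/500) / (23/50) = 1/10
check: Δy/Fy = (21/500) / (21/50) = 1/10 ✓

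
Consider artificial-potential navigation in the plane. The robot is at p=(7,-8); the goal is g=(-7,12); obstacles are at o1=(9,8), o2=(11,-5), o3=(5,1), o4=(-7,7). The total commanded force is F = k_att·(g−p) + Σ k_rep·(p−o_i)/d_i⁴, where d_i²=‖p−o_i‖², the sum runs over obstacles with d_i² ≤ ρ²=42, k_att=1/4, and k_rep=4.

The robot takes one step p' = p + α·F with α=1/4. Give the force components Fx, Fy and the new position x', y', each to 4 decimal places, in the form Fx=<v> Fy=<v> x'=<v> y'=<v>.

Fx=-3.5256 Fy=4.9808 x'=6.1186 y'=-6.7548

F_att = 1/4·(g−p) = 1/4·(-14,20) = (-3.5000,5.0000)
o1: d²=260 > ρ²=42 → inactive
o2: d²=25 ≤ ρ²=42; F_rep = 4·(-4,-3)/25² = (-0.0256,-0.0192)
o3: d²=85 > ρ²=42 → inactive
o4: d²=421 > ρ²=42 → inactive
F = F_att + ΣF_rep = (-3.5256,4.9808)
p' = p + 1/4·F = (6.1186,-6.7548)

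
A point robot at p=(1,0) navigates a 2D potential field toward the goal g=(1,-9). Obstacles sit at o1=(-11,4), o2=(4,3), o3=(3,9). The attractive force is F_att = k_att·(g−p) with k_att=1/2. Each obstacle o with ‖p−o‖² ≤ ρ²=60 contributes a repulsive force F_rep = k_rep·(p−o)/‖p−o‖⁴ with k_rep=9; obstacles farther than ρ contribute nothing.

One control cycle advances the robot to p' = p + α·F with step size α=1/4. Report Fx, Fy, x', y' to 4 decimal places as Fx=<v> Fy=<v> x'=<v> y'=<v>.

Fx=-0.0833 Fy=-4.5833 x'=0.9792 y'=-1.1458

F_att = 1/2·(g−p) = 1/2·(0,-9) = (0.0000,-4.5000)
o1: d²=160 > ρ²=60 → inactive
o2: d²=18 ≤ ρ²=60; F_rep = 9·(-3,-3)/18² = (-0.0833,-0.0833)
o3: d²=85 > ρ²=60 → inactive
F = F_att + ΣF_rep = (-0.0833,-4.5833)
p' = p + 1/4·F = (0.9792,-1.1458)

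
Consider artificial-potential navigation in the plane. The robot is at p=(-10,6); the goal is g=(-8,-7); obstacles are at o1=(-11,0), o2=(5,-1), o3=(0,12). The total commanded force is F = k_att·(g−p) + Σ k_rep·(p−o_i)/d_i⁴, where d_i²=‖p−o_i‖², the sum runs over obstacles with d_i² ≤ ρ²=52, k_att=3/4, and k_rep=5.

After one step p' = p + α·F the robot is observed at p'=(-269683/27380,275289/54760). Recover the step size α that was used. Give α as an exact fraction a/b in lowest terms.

α = 1/10

F_att = 3/4·(g−p) = 3/4·(2,-13) = (1.5000,-9.7500)
o1: d²=37 ≤ ρ²=52; F_rep = 5·(1,6)/37² = (0.0037,0.0219)
o2: d²=274 > ρ²=52 → inactive
o3: d²=136 > ρ²=52 → inactive
F = F_att + ΣF_rep = (1.5037,-9.7281)
Δp = p'−p = (0.1504,-0.9728); α = Δx/Fx = (4117/27380) / (4117/2738) = 1/10
check: Δy/Fy = (-53271/54760) / (-53271/5476) = 1/10 ✓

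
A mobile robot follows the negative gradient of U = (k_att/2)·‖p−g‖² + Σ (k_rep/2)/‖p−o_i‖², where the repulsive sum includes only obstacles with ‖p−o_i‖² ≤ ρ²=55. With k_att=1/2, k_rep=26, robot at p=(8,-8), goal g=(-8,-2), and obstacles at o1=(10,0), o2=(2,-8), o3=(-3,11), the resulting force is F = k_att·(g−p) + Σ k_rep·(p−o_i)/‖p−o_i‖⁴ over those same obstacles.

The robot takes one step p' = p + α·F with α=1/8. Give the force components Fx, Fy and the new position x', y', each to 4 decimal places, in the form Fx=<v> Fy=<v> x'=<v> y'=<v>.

Fx=-7.8796 Fy=3.0000 x'=7.0150 y'=-7.6250

F_att = 1/2·(g−p) = 1/2·(-16,6) = (-8.0000,3.0000)
o1: d²=68 > ρ²=55 → inactive
o2: d²=36 ≤ ρ²=55; F_rep = 26·(6,0)/36² = (0.1204,0.0000)
o3: d²=482 > ρ²=55 → inactive
F = F_att + ΣF_rep = (-7.8796,3.0000)
p' = p + 1/8·F = (7.0150,-7.6250)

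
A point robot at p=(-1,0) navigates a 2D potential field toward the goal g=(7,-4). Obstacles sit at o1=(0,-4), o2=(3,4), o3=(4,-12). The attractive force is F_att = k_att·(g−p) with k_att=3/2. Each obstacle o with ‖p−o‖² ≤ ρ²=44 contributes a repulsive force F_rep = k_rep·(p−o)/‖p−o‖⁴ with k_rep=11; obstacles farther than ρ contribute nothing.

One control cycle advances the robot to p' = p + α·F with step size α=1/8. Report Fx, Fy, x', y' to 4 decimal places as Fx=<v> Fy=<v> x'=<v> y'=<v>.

F_att = 3/2·(g−p) = 3/2·(8,-4) = (12.0000,-6.0000)
o1: d²=17 ≤ ρ²=44; F_rep = 11·(-1,4)/17² = (-0.0381,0.1522)
o2: d²=32 ≤ ρ²=44; F_rep = 11·(-4,-4)/32² = (-0.0430,-0.0430)
o3: d²=169 > ρ²=44 → inactive
F = F_att + ΣF_rep = (11.9190,-5.8907)
p' = p + 1/8·F = (0.4899,-0.7363)

Fx=11.9190 Fy=-5.8907 x'=0.4899 y'=-0.7363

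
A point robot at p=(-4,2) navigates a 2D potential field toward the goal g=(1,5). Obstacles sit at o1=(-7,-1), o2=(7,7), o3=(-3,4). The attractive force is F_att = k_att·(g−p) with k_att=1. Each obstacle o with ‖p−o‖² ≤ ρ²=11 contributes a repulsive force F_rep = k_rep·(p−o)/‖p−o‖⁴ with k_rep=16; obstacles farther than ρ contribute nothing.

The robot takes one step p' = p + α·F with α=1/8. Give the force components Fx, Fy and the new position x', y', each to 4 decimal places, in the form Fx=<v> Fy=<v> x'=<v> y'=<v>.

Fx=4.3600 Fy=1.7200 x'=-3.4550 y'=2.2150

F_att = 1·(g−p) = 1·(5,3) = (5.0000,3.0000)
o1: d²=18 > ρ²=11 → inactive
o2: d²=146 > ρ²=11 → inactive
o3: d²=5 ≤ ρ²=11; F_rep = 16·(-1,-2)/5² = (-0.6400,-1.2800)
F = F_att + ΣF_rep = (4.3600,1.7200)
p' = p + 1/8·F = (-3.4550,2.2150)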